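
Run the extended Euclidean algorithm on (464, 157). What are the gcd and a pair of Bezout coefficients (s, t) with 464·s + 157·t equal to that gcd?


Euclidean algorithm on (464, 157) — divide until remainder is 0:
  464 = 2 · 157 + 150
  157 = 1 · 150 + 7
  150 = 21 · 7 + 3
  7 = 2 · 3 + 1
  3 = 3 · 1 + 0
gcd(464, 157) = 1.
Track Bezout coefficients alongside the remainders: start with r₀ = 464 = a·1 + b·0 (s = 1, t = 0) and r₁ = 157 = a·0 + b·1 (s = 0, t = 1); each new remainder r_{k+1} = r_{k-1} − q_k·r_k inherits s_{k+1} = s_{k-1} − q_k·s_k, t_{k+1} = t_{k-1} − q_k·t_k, so r_k = a·s_k + b·t_k at every step:
  q = 2: r = 150, s = 1 − 2·0 = 1, t = 0 − 2·1 = -2  (check: 464·1 + 157·(-2) = 150)
  q = 1: r = 7, s = 0 − 1·1 = -1, t = 1 − 1·(-2) = 3  (check: 464·(-1) + 157·3 = 7)
  q = 21: r = 3, s = 1 − 21·(-1) = 22, t = -2 − 21·3 = -65  (check: 464·22 + 157·(-65) = 3)
  q = 2: r = 1, s = -1 − 2·22 = -45, t = 3 − 2·(-65) = 133  (check: 464·(-45) + 157·133 = 1)
The row with r = 1 (the gcd) gives the Bezout coefficients s = -45, t = 133.
Result: 464 · (-45) + 157 · (133) = 1.

gcd(464, 157) = 1; s = -45, t = 133 (check: 464·(-45) + 157·133 = 1).


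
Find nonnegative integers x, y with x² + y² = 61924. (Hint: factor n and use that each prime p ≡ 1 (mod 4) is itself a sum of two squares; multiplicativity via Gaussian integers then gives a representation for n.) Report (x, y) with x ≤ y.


Step 1: Factor n = 61924 = 2^2 · 113 · 137.
Step 2: Check the mod-4 condition on each prime factor: 2 = 2 (special); 113 ≡ 1 (mod 4), exponent 1; 137 ≡ 1 (mod 4), exponent 1.
All primes ≡ 3 (mod 4) appear to even exponent (or don't appear), so by the two-squares theorem n IS expressible as a sum of two squares.
Step 3: Build a representation. Group n = k² · m with k = 2 and m = 113 · 137 = 15481 (a product of primes ≡ 1 (mod 4)); a representation of m scales to one of n via (k·x)² + (k·y)² = k²(x² + y²). Each prime p ≡ 1 (mod 4) is itself a sum of two squares; find a² by testing p − a² for a perfect square:
  113: 113 − 1² = 112, 113 − 2² = 109, 113 − 3² = 104, 113 − 4² = 97, 113 − 5² = 88, 113 − 6² = 77, 113 − 7² = 64 = 8² ⇒ 113 = 7² + 8².
  137: 137 − 1² = 136, 137 − 2² = 133, 137 − 3² = 128, 137 − 4² = 121 = 11² ⇒ 137 = 4² + 11².
  Combine using the Brahmagupta–Fibonacci identity (a² + b²)(c² + d²) = (ac − bd)² + (ad + bc)² = (ac + bd)² + (ad − bc)²:
  113 · 137 = 15481: from (7² + 8²)(4² + 11²), take (7·4 − 8·11, 7·11 + 8·4) = (28 − 88, 77 + 32) = (-60, 109); dropping signs (only squares matter) gives (60, 109); check 60² + 109² = 3600 + 11881 = 15481 ✓.
  Scale by k = 2: (2·60, 2·109) = (120, 218).
Step 4: Order so x ≤ y and verify: 120² + 218² = 14400 + 47524 = 61924 = n. ✓

n = 61924 = 120² + 218² (one valid representation with x ≤ y).


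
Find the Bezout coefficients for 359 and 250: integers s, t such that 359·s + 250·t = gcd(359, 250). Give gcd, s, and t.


Euclidean algorithm on (359, 250) — divide until remainder is 0:
  359 = 1 · 250 + 109
  250 = 2 · 109 + 32
  109 = 3 · 32 + 13
  32 = 2 · 13 + 6
  13 = 2 · 6 + 1
  6 = 6 · 1 + 0
gcd(359, 250) = 1.
Track Bezout coefficients alongside the remainders: start with r₀ = 359 = a·1 + b·0 (s = 1, t = 0) and r₁ = 250 = a·0 + b·1 (s = 0, t = 1); each new remainder r_{k+1} = r_{k-1} − q_k·r_k inherits s_{k+1} = s_{k-1} − q_k·s_k, t_{k+1} = t_{k-1} − q_k·t_k, so r_k = a·s_k + b·t_k at every step:
  q = 1: r = 109, s = 1 − 1·0 = 1, t = 0 − 1·1 = -1  (check: 359·1 + 250·(-1) = 109)
  q = 2: r = 32, s = 0 − 2·1 = -2, t = 1 − 2·(-1) = 3  (check: 359·(-2) + 250·3 = 32)
  q = 3: r = 13, s = 1 − 3·(-2) = 7, t = -1 − 3·3 = -10  (check: 359·7 + 250·(-10) = 13)
  q = 2: r = 6, s = -2 − 2·7 = -16, t = 3 − 2·(-10) = 23  (check: 359·(-16) + 250·23 = 6)
  q = 2: r = 1, s = 7 − 2·(-16) = 39, t = -10 − 2·23 = -56  (check: 359·39 + 250·(-56) = 1)
The row with r = 1 (the gcd) gives the Bezout coefficients s = 39, t = -56.
Result: 359 · (39) + 250 · (-56) = 1.

gcd(359, 250) = 1; s = 39, t = -56 (check: 359·39 + 250·(-56) = 1).


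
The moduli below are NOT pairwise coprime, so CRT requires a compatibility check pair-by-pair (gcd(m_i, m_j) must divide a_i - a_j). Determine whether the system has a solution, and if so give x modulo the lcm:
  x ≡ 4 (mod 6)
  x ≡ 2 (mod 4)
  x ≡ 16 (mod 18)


Moduli 6, 4, 18 are not pairwise coprime, so CRT works modulo lcm(m_i) when all pairwise compatibility conditions hold.
Pairwise compatibility: gcd(m_i, m_j) must divide a_i - a_j for every pair.
Merge one congruence at a time:
  Start: x ≡ 4 (mod 6).
  Combine with x ≡ 2 (mod 4): gcd(6, 4) = 2; 2 - 4 = -2, which IS divisible by 2, so compatible.
    Write x = 4 + 6·t and substitute into x ≡ 2 (mod 4): 6·t ≡ 2 − 4 = -2 (mod 4).
    Divide the congruence (and modulus) by g = 2: 3·t ≡ -1 (mod 2).
    Reduce coefficients mod 2: 1·t ≡ 1 (mod 2).
    So t ≡ 1 (mod 2).
    Then x = 4 + 6·1 = 10, valid modulo lcm(6, 4) = 12: x ≡ 10 (mod 12).
  Combine with x ≡ 16 (mod 18): gcd(12, 18) = 6; 16 - 10 = 6, which IS divisible by 6, so compatible.
    Write x = 10 + 12·t and substitute into x ≡ 16 (mod 18): 12·t ≡ 16 − 10 = 6 (mod 18).
    Divide the congruence (and modulus) by g = 6: 2·t ≡ 1 (mod 3).
    The inverse of 2 mod 3 is 2 (since 2·2 = 4 = 1·3 + 1), so t ≡ 2·1 = 2 ≡ 2 (mod 3).
    Then x = 10 + 12·2 = 34, valid modulo lcm(12, 18) = 36: x ≡ 34 (mod 36).
Verify: 34 mod 6 = 4, 34 mod 4 = 2, 34 mod 18 = 16.

x ≡ 34 (mod 36).


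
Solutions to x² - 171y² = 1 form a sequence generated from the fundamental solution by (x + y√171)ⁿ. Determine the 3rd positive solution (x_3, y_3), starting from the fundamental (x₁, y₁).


Step 1: Find the fundamental solution (x₁, y₁) of x² - 171y² = 1.
  Expand √171 as a continued fraction. a₀ = ⌊√171⌋ = 13; iterate m_{k+1} = d_k·a_k − m_k, d_{k+1} = (171 − m_{k+1}²)/d_k, a_{k+1} = ⌊(a₀ + m_{k+1})/d_{k+1}⌋ (starting m₀ = 0, d₀ = 1), with convergents p_k = a_k·p_{k-1} + p_{k-2}, q_k = a_k·q_{k-1} + q_{k-2} (p₋₁ = 1, q₋₁ = 0):
  k = 0: a₀ = 13; p₀/q₀ = 13/1; p₀² − 171·q₀² = 169 − 171 = -2.
  k = 1: m = 13, d = 2, a = ⌊(13 + 13)/2⌋ = 13; p/q = (13·13 + 1)/(13·1 + 0) = 170/13; p² − 171·q² = 28900 − 28899 = 1.
  The first convergent with p² − 171·q² = 1 gives the fundamental solution (x₁, y₁) = (170, 13).
Step 2: Apply the recurrence (x_{n+1}, y_{n+1}) = (x₁x_n + 171y₁y_n, x₁y_n + y₁x_n) repeatedly.
  From (x_1, y_1) = (170, 13): x_2 = 170·170 + 171·13·13 = 57799; y_2 = 170·13 + 13·170 = 4420.
  From (x_2, y_2) = (57799, 4420): x_3 = 170·57799 + 171·13·4420 = 19651490; y_3 = 170·4420 + 13·57799 = 1502787.
Step 3: Verify x_3² - 171·y_3² = 386181059220100 - 386181059220099 = 1 (should be 1). ✓

(x_1, y_1) = (170, 13); (x_3, y_3) = (19651490, 1502787).


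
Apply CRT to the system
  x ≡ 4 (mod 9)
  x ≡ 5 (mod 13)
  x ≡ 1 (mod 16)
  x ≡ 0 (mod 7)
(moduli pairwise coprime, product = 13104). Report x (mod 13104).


Product of moduli M = 9 · 13 · 16 · 7 = 13104.
Merge one congruence at a time:
  Start: x ≡ 4 (mod 9).
  Combine with x ≡ 5 (mod 13); new modulus lcm = 117.
    Write x = 4 + 9·t and substitute into x ≡ 5 (mod 13): 9·t ≡ 5 − 4 = 1 (mod 13).
    The inverse of 9 mod 13 is 3 (since 9·3 = 27 = 2·13 + 1), so t ≡ 3·1 = 3 ≡ 3 (mod 13).
    Then x = 4 + 9·3 = 31, valid modulo lcm(9, 13) = 117: x ≡ 31 (mod 117).
  Combine with x ≡ 1 (mod 16); new modulus lcm = 1872.
    Write x = 31 + 117·t and substitute into x ≡ 1 (mod 16): 117·t ≡ 1 − 31 = -30 (mod 16).
    Reduce coefficients mod 16: 5·t ≡ 2 (mod 16).
    The inverse of 5 mod 16 is 13 (since 5·13 = 65 = 4·16 + 1), so t ≡ 13·2 = 26 ≡ 10 (mod 16).
    Then x = 31 + 117·10 = 1201, valid modulo lcm(117, 16) = 1872: x ≡ 1201 (mod 1872).
  Combine with x ≡ 0 (mod 7); new modulus lcm = 13104.
    Write x = 1201 + 1872·t and substitute into x ≡ 0 (mod 7): 1872·t ≡ 0 − 1201 = -1201 (mod 7).
    Reduce coefficients mod 7: 3·t ≡ 3 (mod 7).
    The inverse of 3 mod 7 is 5 (since 3·5 = 15 = 2·7 + 1), so t ≡ 5·3 = 15 ≡ 1 (mod 7).
    Then x = 1201 + 1872·1 = 3073, valid modulo lcm(1872, 7) = 13104: x ≡ 3073 (mod 13104).
Verify against each original: 3073 mod 9 = 4, 3073 mod 13 = 5, 3073 mod 16 = 1, 3073 mod 7 = 0.

x ≡ 3073 (mod 13104).


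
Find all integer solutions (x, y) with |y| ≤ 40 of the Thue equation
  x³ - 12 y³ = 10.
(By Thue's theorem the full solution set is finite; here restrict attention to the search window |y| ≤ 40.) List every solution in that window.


The equation is x³ - 12y³ = 10. For fixed y, x³ = 12·y³ + 10, so a solution requires the RHS to be a perfect cube.
Strategy: iterate y from -40 to 40, compute RHS = 12·y³ + 10, and check whether it is a (positive or negative) perfect cube.
Check small values of y:
  y = 0: RHS = 10 is not a perfect cube.
  y = 1: RHS = 22 is not a perfect cube.
  y = -1: RHS = -2 is not a perfect cube.
  y = 2: RHS = 106 is not a perfect cube.
  y = -2: RHS = -86 is not a perfect cube.
  y = 3: RHS = 334 is not a perfect cube.
  y = -3: RHS = -314 is not a perfect cube.
Continuing the search up to |y| = 40 finds no solutions either.
No (x, y) in the scanned range satisfies the equation.

No integer solutions with |y| ≤ 40.


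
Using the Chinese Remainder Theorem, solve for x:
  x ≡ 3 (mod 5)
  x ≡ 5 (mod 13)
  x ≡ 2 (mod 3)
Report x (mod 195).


Moduli 5, 13, 3 are pairwise coprime; by CRT there is a unique solution modulo M = 5 · 13 · 3 = 195.
Solve pairwise, accumulating the modulus:
  Start with x ≡ 3 (mod 5).
  Combine with x ≡ 5 (mod 13): since gcd(5, 13) = 1, we get a unique residue mod 65.
    Write x = 3 + 5·t and substitute into x ≡ 5 (mod 13): 5·t ≡ 5 − 3 = 2 (mod 13).
    The inverse of 5 mod 13 is 8 (since 5·8 = 40 = 3·13 + 1), so t ≡ 8·2 = 16 ≡ 3 (mod 13).
    Then x = 3 + 5·3 = 18, valid modulo lcm(5, 13) = 65: x ≡ 18 (mod 65).
  Combine with x ≡ 2 (mod 3): since gcd(65, 3) = 1, we get a unique residue mod 195.
    Write x = 18 + 65·t and substitute into x ≡ 2 (mod 3): 65·t ≡ 2 − 18 = -16 (mod 3).
    Reduce coefficients mod 3: 2·t ≡ 2 (mod 3).
    The inverse of 2 mod 3 is 2 (since 2·2 = 4 = 1·3 + 1), so t ≡ 2·2 = 4 ≡ 1 (mod 3).
    Then x = 18 + 65·1 = 83, valid modulo lcm(65, 3) = 195: x ≡ 83 (mod 195).
Verify: 83 mod 5 = 3 ✓, 83 mod 13 = 5 ✓, 83 mod 3 = 2 ✓.

x ≡ 83 (mod 195).


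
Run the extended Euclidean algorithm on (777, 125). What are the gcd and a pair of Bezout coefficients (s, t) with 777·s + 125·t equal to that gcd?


Euclidean algorithm on (777, 125) — divide until remainder is 0:
  777 = 6 · 125 + 27
  125 = 4 · 27 + 17
  27 = 1 · 17 + 10
  17 = 1 · 10 + 7
  10 = 1 · 7 + 3
  7 = 2 · 3 + 1
  3 = 3 · 1 + 0
gcd(777, 125) = 1.
Track Bezout coefficients alongside the remainders: start with r₀ = 777 = a·1 + b·0 (s = 1, t = 0) and r₁ = 125 = a·0 + b·1 (s = 0, t = 1); each new remainder r_{k+1} = r_{k-1} − q_k·r_k inherits s_{k+1} = s_{k-1} − q_k·s_k, t_{k+1} = t_{k-1} − q_k·t_k, so r_k = a·s_k + b·t_k at every step:
  q = 6: r = 27, s = 1 − 6·0 = 1, t = 0 − 6·1 = -6  (check: 777·1 + 125·(-6) = 27)
  q = 4: r = 17, s = 0 − 4·1 = -4, t = 1 − 4·(-6) = 25  (check: 777·(-4) + 125·25 = 17)
  q = 1: r = 10, s = 1 − 1·(-4) = 5, t = -6 − 1·25 = -31  (check: 777·5 + 125·(-31) = 10)
  q = 1: r = 7, s = -4 − 1·5 = -9, t = 25 − 1·(-31) = 56  (check: 777·(-9) + 125·56 = 7)
  q = 1: r = 3, s = 5 − 1·(-9) = 14, t = -31 − 1·56 = -87  (check: 777·14 + 125·(-87) = 3)
  q = 2: r = 1, s = -9 − 2·14 = -37, t = 56 − 2·(-87) = 230  (check: 777·(-37) + 125·230 = 1)
The row with r = 1 (the gcd) gives the Bezout coefficients s = -37, t = 230.
Result: 777 · (-37) + 125 · (230) = 1.

gcd(777, 125) = 1; s = -37, t = 230 (check: 777·(-37) + 125·230 = 1).


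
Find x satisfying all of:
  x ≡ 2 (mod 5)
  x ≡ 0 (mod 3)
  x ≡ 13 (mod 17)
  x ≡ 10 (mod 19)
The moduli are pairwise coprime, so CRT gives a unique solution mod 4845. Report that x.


Product of moduli M = 5 · 3 · 17 · 19 = 4845.
Merge one congruence at a time:
  Start: x ≡ 2 (mod 5).
  Combine with x ≡ 0 (mod 3); new modulus lcm = 15.
    Write x = 2 + 5·t and substitute into x ≡ 0 (mod 3): 5·t ≡ 0 − 2 = -2 (mod 3).
    Reduce coefficients mod 3: 2·t ≡ 1 (mod 3).
    The inverse of 2 mod 3 is 2 (since 2·2 = 4 = 1·3 + 1), so t ≡ 2·1 = 2 ≡ 2 (mod 3).
    Then x = 2 + 5·2 = 12, valid modulo lcm(5, 3) = 15: x ≡ 12 (mod 15).
  Combine with x ≡ 13 (mod 17); new modulus lcm = 255.
    Write x = 12 + 15·t and substitute into x ≡ 13 (mod 17): 15·t ≡ 13 − 12 = 1 (mod 17).
    The inverse of 15 mod 17 is 8 (since 15·8 = 120 = 7·17 + 1), so t ≡ 8·1 = 8 ≡ 8 (mod 17).
    Then x = 12 + 15·8 = 132, valid modulo lcm(15, 17) = 255: x ≡ 132 (mod 255).
  Combine with x ≡ 10 (mod 19); new modulus lcm = 4845.
    Write x = 132 + 255·t and substitute into x ≡ 10 (mod 19): 255·t ≡ 10 − 132 = -122 (mod 19).
    Reduce coefficients mod 19: 8·t ≡ 11 (mod 19).
    The inverse of 8 mod 19 is 12 (since 8·12 = 96 = 5·19 + 1), so t ≡ 12·11 = 132 ≡ 18 (mod 19).
    Then x = 132 + 255·18 = 4722, valid modulo lcm(255, 19) = 4845: x ≡ 4722 (mod 4845).
Verify against each original: 4722 mod 5 = 2, 4722 mod 3 = 0, 4722 mod 17 = 13, 4722 mod 19 = 10.

x ≡ 4722 (mod 4845).


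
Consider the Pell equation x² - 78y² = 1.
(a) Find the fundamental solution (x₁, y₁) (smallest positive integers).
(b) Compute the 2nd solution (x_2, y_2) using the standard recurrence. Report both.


Step 1: Find the fundamental solution (x₁, y₁) of x² - 78y² = 1.
  Expand √78 as a continued fraction. a₀ = ⌊√78⌋ = 8; iterate m_{k+1} = d_k·a_k − m_k, d_{k+1} = (78 − m_{k+1}²)/d_k, a_{k+1} = ⌊(a₀ + m_{k+1})/d_{k+1}⌋ (starting m₀ = 0, d₀ = 1), with convergents p_k = a_k·p_{k-1} + p_{k-2}, q_k = a_k·q_{k-1} + q_{k-2} (p₋₁ = 1, q₋₁ = 0):
  k = 0: a₀ = 8; p₀/q₀ = 8/1; p₀² − 78·q₀² = 64 − 78 = -14.
  k = 1: m = 8, d = 14, a = ⌊(8 + 8)/14⌋ = 1; p/q = (1·8 + 1)/(1·1 + 0) = 9/1; p² − 78·q² = 81 − 78 = 3.
  k = 2: m = 6, d = 3, a = ⌊(8 + 6)/3⌋ = 4; p/q = (4·9 + 8)/(4·1 + 1) = 44/5; p² − 78·q² = 1936 − 1950 = -14.
  k = 3: m = 6, d = 14, a = ⌊(8 + 6)/14⌋ = 1; p/q = (1·44 + 9)/(1·5 + 1) = 53/6; p² − 78·q² = 2809 − 2808 = 1.
  The first convergent with p² − 78·q² = 1 gives the fundamental solution (x₁, y₁) = (53, 6).
Step 2: Apply the recurrence (x_{n+1}, y_{n+1}) = (x₁x_n + 78y₁y_n, x₁y_n + y₁x_n) repeatedly.
  From (x_1, y_1) = (53, 6): x_2 = 53·53 + 78·6·6 = 5617; y_2 = 53·6 + 6·53 = 636.
Step 3: Verify x_2² - 78·y_2² = 31550689 - 31550688 = 1 (should be 1). ✓

(x_1, y_1) = (53, 6); (x_2, y_2) = (5617, 636).


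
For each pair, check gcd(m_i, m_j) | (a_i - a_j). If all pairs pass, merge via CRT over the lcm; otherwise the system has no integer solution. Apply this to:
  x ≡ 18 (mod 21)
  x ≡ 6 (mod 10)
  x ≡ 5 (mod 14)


Moduli 21, 10, 14 are not pairwise coprime, so CRT works modulo lcm(m_i) when all pairwise compatibility conditions hold.
Pairwise compatibility: gcd(m_i, m_j) must divide a_i - a_j for every pair.
Merge one congruence at a time:
  Start: x ≡ 18 (mod 21).
  Combine with x ≡ 6 (mod 10): gcd(21, 10) = 1; 6 - 18 = -12, which IS divisible by 1, so compatible.
    Write x = 18 + 21·t and substitute into x ≡ 6 (mod 10): 21·t ≡ 6 − 18 = -12 (mod 10).
    Reduce coefficients mod 10: 1·t ≡ 8 (mod 10).
    So t ≡ 8 (mod 10).
    Then x = 18 + 21·8 = 186, valid modulo lcm(21, 10) = 210: x ≡ 186 (mod 210).
  Combine with x ≡ 5 (mod 14): gcd(210, 14) = 14, and 5 - 186 = -181 is NOT divisible by 14.
    ⇒ system is inconsistent (no integer solution).

No solution (the system is inconsistent).


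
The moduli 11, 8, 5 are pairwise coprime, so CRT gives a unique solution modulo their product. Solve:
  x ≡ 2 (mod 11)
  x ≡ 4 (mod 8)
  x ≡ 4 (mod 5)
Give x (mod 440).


Moduli 11, 8, 5 are pairwise coprime; by CRT there is a unique solution modulo M = 11 · 8 · 5 = 440.
Solve pairwise, accumulating the modulus:
  Start with x ≡ 2 (mod 11).
  Combine with x ≡ 4 (mod 8): since gcd(11, 8) = 1, we get a unique residue mod 88.
    Write x = 2 + 11·t and substitute into x ≡ 4 (mod 8): 11·t ≡ 4 − 2 = 2 (mod 8).
    Reduce coefficients mod 8: 3·t ≡ 2 (mod 8).
    The inverse of 3 mod 8 is 3 (since 3·3 = 9 = 1·8 + 1), so t ≡ 3·2 = 6 ≡ 6 (mod 8).
    Then x = 2 + 11·6 = 68, valid modulo lcm(11, 8) = 88: x ≡ 68 (mod 88).
  Combine with x ≡ 4 (mod 5): since gcd(88, 5) = 1, we get a unique residue mod 440.
    Write x = 68 + 88·t and substitute into x ≡ 4 (mod 5): 88·t ≡ 4 − 68 = -64 (mod 5).
    Reduce coefficients mod 5: 3·t ≡ 1 (mod 5).
    The inverse of 3 mod 5 is 2 (since 3·2 = 6 = 1·5 + 1), so t ≡ 2·1 = 2 ≡ 2 (mod 5).
    Then x = 68 + 88·2 = 244, valid modulo lcm(88, 5) = 440: x ≡ 244 (mod 440).
Verify: 244 mod 11 = 2 ✓, 244 mod 8 = 4 ✓, 244 mod 5 = 4 ✓.

x ≡ 244 (mod 440).


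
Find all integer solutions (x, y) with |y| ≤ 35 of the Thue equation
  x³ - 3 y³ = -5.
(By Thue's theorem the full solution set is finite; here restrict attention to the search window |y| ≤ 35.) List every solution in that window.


The equation is x³ - 3y³ = -5. For fixed y, x³ = 3·y³ − 5, so a solution requires the RHS to be a perfect cube.
Strategy: iterate y from -35 to 35, compute RHS = 3·y³ − 5, and check whether it is a (positive or negative) perfect cube.
Check small values of y:
  y = 0: RHS = -5 is not a perfect cube.
  y = 1: RHS = -2 is not a perfect cube.
  y = -1: RHS = -8 = (-2)³ ⇒ x = -2 works.
  y = 2: RHS = 19 is not a perfect cube.
  y = -2: RHS = -29 is not a perfect cube.
  y = 3: RHS = 76 is not a perfect cube.
  y = -3: RHS = -86 is not a perfect cube.
Continuing the search up to |y| = 35 finds no further solutions beyond those listed.
Collected solutions: (-2, -1).

Solutions (with |y| ≤ 35): (-2, -1).


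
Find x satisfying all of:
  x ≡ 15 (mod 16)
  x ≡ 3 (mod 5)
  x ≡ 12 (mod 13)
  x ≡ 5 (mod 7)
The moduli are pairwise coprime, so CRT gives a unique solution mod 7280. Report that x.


Product of moduli M = 16 · 5 · 13 · 7 = 7280.
Merge one congruence at a time:
  Start: x ≡ 15 (mod 16).
  Combine with x ≡ 3 (mod 5); new modulus lcm = 80.
    Write x = 15 + 16·t and substitute into x ≡ 3 (mod 5): 16·t ≡ 3 − 15 = -12 (mod 5).
    Reduce coefficients mod 5: 1·t ≡ 3 (mod 5).
    So t ≡ 3 (mod 5).
    Then x = 15 + 16·3 = 63, valid modulo lcm(16, 5) = 80: x ≡ 63 (mod 80).
  Combine with x ≡ 12 (mod 13); new modulus lcm = 1040.
    Write x = 63 + 80·t and substitute into x ≡ 12 (mod 13): 80·t ≡ 12 − 63 = -51 (mod 13).
    Reduce coefficients mod 13: 2·t ≡ 1 (mod 13).
    The inverse of 2 mod 13 is 7 (since 2·7 = 14 = 1·13 + 1), so t ≡ 7·1 = 7 ≡ 7 (mod 13).
    Then x = 63 + 80·7 = 623, valid modulo lcm(80, 13) = 1040: x ≡ 623 (mod 1040).
  Combine with x ≡ 5 (mod 7); new modulus lcm = 7280.
    Write x = 623 + 1040·t and substitute into x ≡ 5 (mod 7): 1040·t ≡ 5 − 623 = -618 (mod 7).
    Reduce coefficients mod 7: 4·t ≡ 5 (mod 7).
    The inverse of 4 mod 7 is 2 (since 4·2 = 8 = 1·7 + 1), so t ≡ 2·5 = 10 ≡ 3 (mod 7).
    Then x = 623 + 1040·3 = 3743, valid modulo lcm(1040, 7) = 7280: x ≡ 3743 (mod 7280).
Verify against each original: 3743 mod 16 = 15, 3743 mod 5 = 3, 3743 mod 13 = 12, 3743 mod 7 = 5.

x ≡ 3743 (mod 7280).


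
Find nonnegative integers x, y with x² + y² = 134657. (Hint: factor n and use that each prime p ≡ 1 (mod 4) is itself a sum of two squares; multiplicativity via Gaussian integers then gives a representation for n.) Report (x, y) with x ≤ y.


Step 1: Factor n = 134657 = 17 · 89^2.
Step 2: Check the mod-4 condition on each prime factor: 17 ≡ 1 (mod 4), exponent 1; 89 ≡ 1 (mod 4), exponent 2.
All primes ≡ 3 (mod 4) appear to even exponent (or don't appear), so by the two-squares theorem n IS expressible as a sum of two squares.
Step 3: Build a representation. Here n = 17 · 89 · 89 is a product of primes ≡ 1 (mod 4). Each prime p ≡ 1 (mod 4) is itself a sum of two squares; find a² by testing p − a² for a perfect square:
  17: 17 − 1² = 16 = 4² ⇒ 17 = 1² + 4².
  89: 89 − 1² = 88, 89 − 2² = 85, 89 − 3² = 80, 89 − 4² = 73, 89 − 5² = 64 = 8² ⇒ 89 = 5² + 8².
  Combine using the Brahmagupta–Fibonacci identity (a² + b²)(c² + d²) = (ac − bd)² + (ad + bc)² = (ac + bd)² + (ad − bc)²:
  17 · 89 = 1513: from (1² + 4²)(5² + 8²), take (1·5 − 4·8, 1·8 + 4·5) = (5 − 32, 8 + 20) = (-27, 28); dropping signs (only squares matter) gives (27, 28); check 27² + 28² = 729 + 784 = 1513 ✓.
  1513 · 89 = 134657: from (27² + 28²)(5² + 8²), take (27·5 − 28·8, 27·8 + 28·5) = (135 − 224, 216 + 140) = (-89, 356); dropping signs (only squares matter) gives (89, 356); check 89² + 356² = 7921 + 126736 = 134657 ✓.
Step 4: Order so x ≤ y and verify: 89² + 356² = 7921 + 126736 = 134657 = n. ✓

n = 134657 = 89² + 356² (one valid representation with x ≤ y).


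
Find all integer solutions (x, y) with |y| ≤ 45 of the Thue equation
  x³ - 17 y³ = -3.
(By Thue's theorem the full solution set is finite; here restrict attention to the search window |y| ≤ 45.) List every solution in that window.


The equation is x³ - 17y³ = -3. For fixed y, x³ = 17·y³ − 3, so a solution requires the RHS to be a perfect cube.
Strategy: iterate y from -45 to 45, compute RHS = 17·y³ − 3, and check whether it is a (positive or negative) perfect cube.
Check small values of y:
  y = 0: RHS = -3 is not a perfect cube.
  y = 1: RHS = 14 is not a perfect cube.
  y = -1: RHS = -20 is not a perfect cube.
  y = 2: RHS = 133 is not a perfect cube.
  y = -2: RHS = -139 is not a perfect cube.
  y = 3: RHS = 456 is not a perfect cube.
  y = -3: RHS = -462 is not a perfect cube.
Continuing the search up to |y| = 45 finds no solutions either.
No (x, y) in the scanned range satisfies the equation.

No integer solutions with |y| ≤ 45.


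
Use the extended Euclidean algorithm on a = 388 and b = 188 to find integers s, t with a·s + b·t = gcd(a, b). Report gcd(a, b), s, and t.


Euclidean algorithm on (388, 188) — divide until remainder is 0:
  388 = 2 · 188 + 12
  188 = 15 · 12 + 8
  12 = 1 · 8 + 4
  8 = 2 · 4 + 0
gcd(388, 188) = 4.
Track Bezout coefficients alongside the remainders: start with r₀ = 388 = a·1 + b·0 (s = 1, t = 0) and r₁ = 188 = a·0 + b·1 (s = 0, t = 1); each new remainder r_{k+1} = r_{k-1} − q_k·r_k inherits s_{k+1} = s_{k-1} − q_k·s_k, t_{k+1} = t_{k-1} − q_k·t_k, so r_k = a·s_k + b·t_k at every step:
  q = 2: r = 12, s = 1 − 2·0 = 1, t = 0 − 2·1 = -2  (check: 388·1 + 188·(-2) = 12)
  q = 15: r = 8, s = 0 − 15·1 = -15, t = 1 − 15·(-2) = 31  (check: 388·(-15) + 188·31 = 8)
  q = 1: r = 4, s = 1 − 1·(-15) = 16, t = -2 − 1·31 = -33  (check: 388·16 + 188·(-33) = 4)
The row with r = 4 (the gcd) gives the Bezout coefficients s = 16, t = -33.
Result: 388 · (16) + 188 · (-33) = 4.

gcd(388, 188) = 4; s = 16, t = -33 (check: 388·16 + 188·(-33) = 4).


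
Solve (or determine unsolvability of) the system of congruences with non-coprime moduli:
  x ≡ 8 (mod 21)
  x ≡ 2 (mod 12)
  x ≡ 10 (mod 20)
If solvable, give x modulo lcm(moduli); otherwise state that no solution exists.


Moduli 21, 12, 20 are not pairwise coprime, so CRT works modulo lcm(m_i) when all pairwise compatibility conditions hold.
Pairwise compatibility: gcd(m_i, m_j) must divide a_i - a_j for every pair.
Merge one congruence at a time:
  Start: x ≡ 8 (mod 21).
  Combine with x ≡ 2 (mod 12): gcd(21, 12) = 3; 2 - 8 = -6, which IS divisible by 3, so compatible.
    Write x = 8 + 21·t and substitute into x ≡ 2 (mod 12): 21·t ≡ 2 − 8 = -6 (mod 12).
    Divide the congruence (and modulus) by g = 3: 7·t ≡ -2 (mod 4).
    Reduce coefficients mod 4: 3·t ≡ 2 (mod 4).
    The inverse of 3 mod 4 is 3 (since 3·3 = 9 = 2·4 + 1), so t ≡ 3·2 = 6 ≡ 2 (mod 4).
    Then x = 8 + 21·2 = 50, valid modulo lcm(21, 12) = 84: x ≡ 50 (mod 84).
  Combine with x ≡ 10 (mod 20): gcd(84, 20) = 4; 10 - 50 = -40, which IS divisible by 4, so compatible.
    Write x = 50 + 84·t and substitute into x ≡ 10 (mod 20): 84·t ≡ 10 − 50 = -40 (mod 20).
    Divide the congruence (and modulus) by g = 4: 21·t ≡ -10 (mod 5).
    Reduce coefficients mod 5: 1·t ≡ 0 (mod 5).
    So t ≡ 0 (mod 5).
    Then x = 50 + 84·0 = 50, valid modulo lcm(84, 20) = 420: x ≡ 50 (mod 420).
Verify: 50 mod 21 = 8, 50 mod 12 = 2, 50 mod 20 = 10.

x ≡ 50 (mod 420).


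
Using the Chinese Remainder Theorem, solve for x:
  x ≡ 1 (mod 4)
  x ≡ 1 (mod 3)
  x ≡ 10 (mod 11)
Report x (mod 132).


Moduli 4, 3, 11 are pairwise coprime; by CRT there is a unique solution modulo M = 4 · 3 · 11 = 132.
Solve pairwise, accumulating the modulus:
  Start with x ≡ 1 (mod 4).
  Combine with x ≡ 1 (mod 3): since gcd(4, 3) = 1, we get a unique residue mod 12.
    Write x = 1 + 4·t and substitute into x ≡ 1 (mod 3): 4·t ≡ 1 − 1 = 0 (mod 3).
    Reduce coefficients mod 3: 1·t ≡ 0 (mod 3).
    So t ≡ 0 (mod 3).
    Then x = 1 + 4·0 = 1, valid modulo lcm(4, 3) = 12: x ≡ 1 (mod 12).
  Combine with x ≡ 10 (mod 11): since gcd(12, 11) = 1, we get a unique residue mod 132.
    Write x = 1 + 12·t and substitute into x ≡ 10 (mod 11): 12·t ≡ 10 − 1 = 9 (mod 11).
    Reduce coefficients mod 11: 1·t ≡ 9 (mod 11).
    So t ≡ 9 (mod 11).
    Then x = 1 + 12·9 = 109, valid modulo lcm(12, 11) = 132: x ≡ 109 (mod 132).
Verify: 109 mod 4 = 1 ✓, 109 mod 3 = 1 ✓, 109 mod 11 = 10 ✓.

x ≡ 109 (mod 132).


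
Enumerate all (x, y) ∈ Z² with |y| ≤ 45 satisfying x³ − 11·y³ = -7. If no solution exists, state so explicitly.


The equation is x³ - 11y³ = -7. For fixed y, x³ = 11·y³ − 7, so a solution requires the RHS to be a perfect cube.
Strategy: iterate y from -45 to 45, compute RHS = 11·y³ − 7, and check whether it is a (positive or negative) perfect cube.
Check small values of y:
  y = 0: RHS = -7 is not a perfect cube.
  y = 1: RHS = 4 is not a perfect cube.
  y = -1: RHS = -18 is not a perfect cube.
  y = 2: RHS = 81 is not a perfect cube.
  y = -2: RHS = -95 is not a perfect cube.
  y = 3: RHS = 290 is not a perfect cube.
  y = -3: RHS = -304 is not a perfect cube.
Continuing the search up to |y| = 45 finds no solutions either.
No (x, y) in the scanned range satisfies the equation.

No integer solutions with |y| ≤ 45.


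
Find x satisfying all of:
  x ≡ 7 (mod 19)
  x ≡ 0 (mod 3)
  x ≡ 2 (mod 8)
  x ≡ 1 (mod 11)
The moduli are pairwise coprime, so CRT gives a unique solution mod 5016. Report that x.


Product of moduli M = 19 · 3 · 8 · 11 = 5016.
Merge one congruence at a time:
  Start: x ≡ 7 (mod 19).
  Combine with x ≡ 0 (mod 3); new modulus lcm = 57.
    Write x = 7 + 19·t and substitute into x ≡ 0 (mod 3): 19·t ≡ 0 − 7 = -7 (mod 3).
    Reduce coefficients mod 3: 1·t ≡ 2 (mod 3).
    So t ≡ 2 (mod 3).
    Then x = 7 + 19·2 = 45, valid modulo lcm(19, 3) = 57: x ≡ 45 (mod 57).
  Combine with x ≡ 2 (mod 8); new modulus lcm = 456.
    Write x = 45 + 57·t and substitute into x ≡ 2 (mod 8): 57·t ≡ 2 − 45 = -43 (mod 8).
    Reduce coefficients mod 8: 1·t ≡ 5 (mod 8).
    So t ≡ 5 (mod 8).
    Then x = 45 + 57·5 = 330, valid modulo lcm(57, 8) = 456: x ≡ 330 (mod 456).
  Combine with x ≡ 1 (mod 11); new modulus lcm = 5016.
    Write x = 330 + 456·t and substitute into x ≡ 1 (mod 11): 456·t ≡ 1 − 330 = -329 (mod 11).
    Reduce coefficients mod 11: 5·t ≡ 1 (mod 11).
    The inverse of 5 mod 11 is 9 (since 5·9 = 45 = 4·11 + 1), so t ≡ 9·1 = 9 ≡ 9 (mod 11).
    Then x = 330 + 456·9 = 4434, valid modulo lcm(456, 11) = 5016: x ≡ 4434 (mod 5016).
Verify against each original: 4434 mod 19 = 7, 4434 mod 3 = 0, 4434 mod 8 = 2, 4434 mod 11 = 1.

x ≡ 4434 (mod 5016).


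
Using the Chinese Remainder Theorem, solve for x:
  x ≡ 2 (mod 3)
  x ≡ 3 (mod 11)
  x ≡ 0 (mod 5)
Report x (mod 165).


Moduli 3, 11, 5 are pairwise coprime; by CRT there is a unique solution modulo M = 3 · 11 · 5 = 165.
Solve pairwise, accumulating the modulus:
  Start with x ≡ 2 (mod 3).
  Combine with x ≡ 3 (mod 11): since gcd(3, 11) = 1, we get a unique residue mod 33.
    Write x = 2 + 3·t and substitute into x ≡ 3 (mod 11): 3·t ≡ 3 − 2 = 1 (mod 11).
    The inverse of 3 mod 11 is 4 (since 3·4 = 12 = 1·11 + 1), so t ≡ 4·1 = 4 ≡ 4 (mod 11).
    Then x = 2 + 3·4 = 14, valid modulo lcm(3, 11) = 33: x ≡ 14 (mod 33).
  Combine with x ≡ 0 (mod 5): since gcd(33, 5) = 1, we get a unique residue mod 165.
    Write x = 14 + 33·t and substitute into x ≡ 0 (mod 5): 33·t ≡ 0 − 14 = -14 (mod 5).
    Reduce coefficients mod 5: 3·t ≡ 1 (mod 5).
    The inverse of 3 mod 5 is 2 (since 3·2 = 6 = 1·5 + 1), so t ≡ 2·1 = 2 ≡ 2 (mod 5).
    Then x = 14 + 33·2 = 80, valid modulo lcm(33, 5) = 165: x ≡ 80 (mod 165).
Verify: 80 mod 3 = 2 ✓, 80 mod 11 = 3 ✓, 80 mod 5 = 0 ✓.

x ≡ 80 (mod 165).


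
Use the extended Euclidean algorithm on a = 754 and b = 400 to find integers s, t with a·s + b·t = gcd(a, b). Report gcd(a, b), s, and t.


Euclidean algorithm on (754, 400) — divide until remainder is 0:
  754 = 1 · 400 + 354
  400 = 1 · 354 + 46
  354 = 7 · 46 + 32
  46 = 1 · 32 + 14
  32 = 2 · 14 + 4
  14 = 3 · 4 + 2
  4 = 2 · 2 + 0
gcd(754, 400) = 2.
Track Bezout coefficients alongside the remainders: start with r₀ = 754 = a·1 + b·0 (s = 1, t = 0) and r₁ = 400 = a·0 + b·1 (s = 0, t = 1); each new remainder r_{k+1} = r_{k-1} − q_k·r_k inherits s_{k+1} = s_{k-1} − q_k·s_k, t_{k+1} = t_{k-1} − q_k·t_k, so r_k = a·s_k + b·t_k at every step:
  q = 1: r = 354, s = 1 − 1·0 = 1, t = 0 − 1·1 = -1  (check: 754·1 + 400·(-1) = 354)
  q = 1: r = 46, s = 0 − 1·1 = -1, t = 1 − 1·(-1) = 2  (check: 754·(-1) + 400·2 = 46)
  q = 7: r = 32, s = 1 − 7·(-1) = 8, t = -1 − 7·2 = -15  (check: 754·8 + 400·(-15) = 32)
  q = 1: r = 14, s = -1 − 1·8 = -9, t = 2 − 1·(-15) = 17  (check: 754·(-9) + 400·17 = 14)
  q = 2: r = 4, s = 8 − 2·(-9) = 26, t = -15 − 2·17 = -49  (check: 754·26 + 400·(-49) = 4)
  q = 3: r = 2, s = -9 − 3·26 = -87, t = 17 − 3·(-49) = 164  (check: 754·(-87) + 400·164 = 2)
The row with r = 2 (the gcd) gives the Bezout coefficients s = -87, t = 164.
Result: 754 · (-87) + 400 · (164) = 2.

gcd(754, 400) = 2; s = -87, t = 164 (check: 754·(-87) + 400·164 = 2).


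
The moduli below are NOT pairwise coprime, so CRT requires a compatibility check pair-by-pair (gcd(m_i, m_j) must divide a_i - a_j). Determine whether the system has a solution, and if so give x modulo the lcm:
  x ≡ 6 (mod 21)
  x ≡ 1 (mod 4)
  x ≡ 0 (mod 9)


Moduli 21, 4, 9 are not pairwise coprime, so CRT works modulo lcm(m_i) when all pairwise compatibility conditions hold.
Pairwise compatibility: gcd(m_i, m_j) must divide a_i - a_j for every pair.
Merge one congruence at a time:
  Start: x ≡ 6 (mod 21).
  Combine with x ≡ 1 (mod 4): gcd(21, 4) = 1; 1 - 6 = -5, which IS divisible by 1, so compatible.
    Write x = 6 + 21·t and substitute into x ≡ 1 (mod 4): 21·t ≡ 1 − 6 = -5 (mod 4).
    Reduce coefficients mod 4: 1·t ≡ 3 (mod 4).
    So t ≡ 3 (mod 4).
    Then x = 6 + 21·3 = 69, valid modulo lcm(21, 4) = 84: x ≡ 69 (mod 84).
  Combine with x ≡ 0 (mod 9): gcd(84, 9) = 3; 0 - 69 = -69, which IS divisible by 3, so compatible.
    Write x = 69 + 84·t and substitute into x ≡ 0 (mod 9): 84·t ≡ 0 − 69 = -69 (mod 9).
    Divide the congruence (and modulus) by g = 3: 28·t ≡ -23 (mod 3).
    Reduce coefficients mod 3: 1·t ≡ 1 (mod 3).
    So t ≡ 1 (mod 3).
    Then x = 69 + 84·1 = 153, valid modulo lcm(84, 9) = 252: x ≡ 153 (mod 252).
Verify: 153 mod 21 = 6, 153 mod 4 = 1, 153 mod 9 = 0.

x ≡ 153 (mod 252).


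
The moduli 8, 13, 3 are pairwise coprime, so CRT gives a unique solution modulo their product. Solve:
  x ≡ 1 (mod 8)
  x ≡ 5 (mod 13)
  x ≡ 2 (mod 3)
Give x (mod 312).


Moduli 8, 13, 3 are pairwise coprime; by CRT there is a unique solution modulo M = 8 · 13 · 3 = 312.
Solve pairwise, accumulating the modulus:
  Start with x ≡ 1 (mod 8).
  Combine with x ≡ 5 (mod 13): since gcd(8, 13) = 1, we get a unique residue mod 104.
    Write x = 1 + 8·t and substitute into x ≡ 5 (mod 13): 8·t ≡ 5 − 1 = 4 (mod 13).
    The inverse of 8 mod 13 is 5 (since 8·5 = 40 = 3·13 + 1), so t ≡ 5·4 = 20 ≡ 7 (mod 13).
    Then x = 1 + 8·7 = 57, valid modulo lcm(8, 13) = 104: x ≡ 57 (mod 104).
  Combine with x ≡ 2 (mod 3): since gcd(104, 3) = 1, we get a unique residue mod 312.
    Write x = 57 + 104·t and substitute into x ≡ 2 (mod 3): 104·t ≡ 2 − 57 = -55 (mod 3).
    Reduce coefficients mod 3: 2·t ≡ 2 (mod 3).
    The inverse of 2 mod 3 is 2 (since 2·2 = 4 = 1·3 + 1), so t ≡ 2·2 = 4 ≡ 1 (mod 3).
    Then x = 57 + 104·1 = 161, valid modulo lcm(104, 3) = 312: x ≡ 161 (mod 312).
Verify: 161 mod 8 = 1 ✓, 161 mod 13 = 5 ✓, 161 mod 3 = 2 ✓.

x ≡ 161 (mod 312).


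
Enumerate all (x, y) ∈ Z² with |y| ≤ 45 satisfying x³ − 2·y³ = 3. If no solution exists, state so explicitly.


The equation is x³ - 2y³ = 3. For fixed y, x³ = 2·y³ + 3, so a solution requires the RHS to be a perfect cube.
Strategy: iterate y from -45 to 45, compute RHS = 2·y³ + 3, and check whether it is a (positive or negative) perfect cube.
Check small values of y:
  y = 0: RHS = 3 is not a perfect cube.
  y = 1: RHS = 5 is not a perfect cube.
  y = -1: RHS = 1 = (1)³ ⇒ x = 1 works.
  y = 2: RHS = 19 is not a perfect cube.
  y = -2: RHS = -13 is not a perfect cube.
  y = 3: RHS = 57 is not a perfect cube.
  y = -3: RHS = -51 is not a perfect cube.
Continuing, at y = -4: RHS = -125 = (-5)³ ⇒ x = -5 works.
Searching the remaining y in |y| ≤ 45 finds no further solutions.
Collected solutions: (1, -1), (-5, -4).

Solutions (with |y| ≤ 45): (1, -1), (-5, -4).


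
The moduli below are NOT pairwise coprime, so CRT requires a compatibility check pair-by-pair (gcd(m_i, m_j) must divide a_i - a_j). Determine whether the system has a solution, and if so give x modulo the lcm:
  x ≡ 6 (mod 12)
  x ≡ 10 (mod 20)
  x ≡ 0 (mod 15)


Moduli 12, 20, 15 are not pairwise coprime, so CRT works modulo lcm(m_i) when all pairwise compatibility conditions hold.
Pairwise compatibility: gcd(m_i, m_j) must divide a_i - a_j for every pair.
Merge one congruence at a time:
  Start: x ≡ 6 (mod 12).
  Combine with x ≡ 10 (mod 20): gcd(12, 20) = 4; 10 - 6 = 4, which IS divisible by 4, so compatible.
    Write x = 6 + 12·t and substitute into x ≡ 10 (mod 20): 12·t ≡ 10 − 6 = 4 (mod 20).
    Divide the congruence (and modulus) by g = 4: 3·t ≡ 1 (mod 5).
    The inverse of 3 mod 5 is 2 (since 3·2 = 6 = 1·5 + 1), so t ≡ 2·1 = 2 ≡ 2 (mod 5).
    Then x = 6 + 12·2 = 30, valid modulo lcm(12, 20) = 60: x ≡ 30 (mod 60).
  Combine with x ≡ 0 (mod 15): gcd(60, 15) = 15; 0 - 30 = -30, which IS divisible by 15, so compatible.
    Write x = 30 + 60·t and substitute into x ≡ 0 (mod 15): 60·t ≡ 0 − 30 = -30 (mod 15).
    Divide the congruence (and modulus) by g = 15: 4·t ≡ -2 (mod 1).
    Modulo 1 every t works; take t = 0.
    Then x = 30 + 60·0 = 30, valid modulo lcm(60, 15) = 60: x ≡ 30 (mod 60).
Verify: 30 mod 12 = 6, 30 mod 20 = 10, 30 mod 15 = 0.

x ≡ 30 (mod 60).


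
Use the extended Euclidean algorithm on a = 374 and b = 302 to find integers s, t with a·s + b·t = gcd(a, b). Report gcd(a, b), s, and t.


Euclidean algorithm on (374, 302) — divide until remainder is 0:
  374 = 1 · 302 + 72
  302 = 4 · 72 + 14
  72 = 5 · 14 + 2
  14 = 7 · 2 + 0
gcd(374, 302) = 2.
Track Bezout coefficients alongside the remainders: start with r₀ = 374 = a·1 + b·0 (s = 1, t = 0) and r₁ = 302 = a·0 + b·1 (s = 0, t = 1); each new remainder r_{k+1} = r_{k-1} − q_k·r_k inherits s_{k+1} = s_{k-1} − q_k·s_k, t_{k+1} = t_{k-1} − q_k·t_k, so r_k = a·s_k + b·t_k at every step:
  q = 1: r = 72, s = 1 − 1·0 = 1, t = 0 − 1·1 = -1  (check: 374·1 + 302·(-1) = 72)
  q = 4: r = 14, s = 0 − 4·1 = -4, t = 1 − 4·(-1) = 5  (check: 374·(-4) + 302·5 = 14)
  q = 5: r = 2, s = 1 − 5·(-4) = 21, t = -1 − 5·5 = -26  (check: 374·21 + 302·(-26) = 2)
The row with r = 2 (the gcd) gives the Bezout coefficients s = 21, t = -26.
Result: 374 · (21) + 302 · (-26) = 2.

gcd(374, 302) = 2; s = 21, t = -26 (check: 374·21 + 302·(-26) = 2).


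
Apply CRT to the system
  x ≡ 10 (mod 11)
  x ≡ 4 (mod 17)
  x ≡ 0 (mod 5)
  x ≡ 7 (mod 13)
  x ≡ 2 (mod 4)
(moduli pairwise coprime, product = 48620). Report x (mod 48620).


Product of moduli M = 11 · 17 · 5 · 13 · 4 = 48620.
Merge one congruence at a time:
  Start: x ≡ 10 (mod 11).
  Combine with x ≡ 4 (mod 17); new modulus lcm = 187.
    Write x = 10 + 11·t and substitute into x ≡ 4 (mod 17): 11·t ≡ 4 − 10 = -6 (mod 17).
    Reduce coefficients mod 17: 11·t ≡ 11 (mod 17).
    The inverse of 11 mod 17 is 14 (since 11·14 = 154 = 9·17 + 1), so t ≡ 14·11 = 154 ≡ 1 (mod 17).
    Then x = 10 + 11·1 = 21, valid modulo lcm(11, 17) = 187: x ≡ 21 (mod 187).
  Combine with x ≡ 0 (mod 5); new modulus lcm = 935.
    Write x = 21 + 187·t and substitute into x ≡ 0 (mod 5): 187·t ≡ 0 − 21 = -21 (mod 5).
    Reduce coefficients mod 5: 2·t ≡ 4 (mod 5).
    The inverse of 2 mod 5 is 3 (since 2·3 = 6 = 1·5 + 1), so t ≡ 3·4 = 12 ≡ 2 (mod 5).
    Then x = 21 + 187·2 = 395, valid modulo lcm(187, 5) = 935: x ≡ 395 (mod 935).
  Combine with x ≡ 7 (mod 13); new modulus lcm = 12155.
    Write x = 395 + 935·t and substitute into x ≡ 7 (mod 13): 935·t ≡ 7 − 395 = -388 (mod 13).
    Reduce coefficients mod 13: 12·t ≡ 2 (mod 13).
    The inverse of 12 mod 13 is 12 (since 12·12 = 144 = 11·13 + 1), so t ≡ 12·2 = 24 ≡ 11 (mod 13).
    Then x = 395 + 935·11 = 10680, valid modulo lcm(935, 13) = 12155: x ≡ 10680 (mod 12155).
  Combine with x ≡ 2 (mod 4); new modulus lcm = 48620.
    Write x = 10680 + 12155·t and substitute into x ≡ 2 (mod 4): 12155·t ≡ 2 − 10680 = -10678 (mod 4).
    Reduce coefficients mod 4: 3·t ≡ 2 (mod 4).
    The inverse of 3 mod 4 is 3 (since 3·3 = 9 = 2·4 + 1), so t ≡ 3·2 = 6 ≡ 2 (mod 4).
    Then x = 10680 + 12155·2 = 34990, valid modulo lcm(12155, 4) = 48620: x ≡ 34990 (mod 48620).
Verify against each original: 34990 mod 11 = 10, 34990 mod 17 = 4, 34990 mod 5 = 0, 34990 mod 13 = 7, 34990 mod 4 = 2.

x ≡ 34990 (mod 48620).


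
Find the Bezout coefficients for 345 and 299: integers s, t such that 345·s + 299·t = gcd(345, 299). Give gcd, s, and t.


Euclidean algorithm on (345, 299) — divide until remainder is 0:
  345 = 1 · 299 + 46
  299 = 6 · 46 + 23
  46 = 2 · 23 + 0
gcd(345, 299) = 23.
Track Bezout coefficients alongside the remainders: start with r₀ = 345 = a·1 + b·0 (s = 1, t = 0) and r₁ = 299 = a·0 + b·1 (s = 0, t = 1); each new remainder r_{k+1} = r_{k-1} − q_k·r_k inherits s_{k+1} = s_{k-1} − q_k·s_k, t_{k+1} = t_{k-1} − q_k·t_k, so r_k = a·s_k + b·t_k at every step:
  q = 1: r = 46, s = 1 − 1·0 = 1, t = 0 − 1·1 = -1  (check: 345·1 + 299·(-1) = 46)
  q = 6: r = 23, s = 0 − 6·1 = -6, t = 1 − 6·(-1) = 7  (check: 345·(-6) + 299·7 = 23)
The row with r = 23 (the gcd) gives the Bezout coefficients s = -6, t = 7.
Result: 345 · (-6) + 299 · (7) = 23.

gcd(345, 299) = 23; s = -6, t = 7 (check: 345·(-6) + 299·7 = 23).


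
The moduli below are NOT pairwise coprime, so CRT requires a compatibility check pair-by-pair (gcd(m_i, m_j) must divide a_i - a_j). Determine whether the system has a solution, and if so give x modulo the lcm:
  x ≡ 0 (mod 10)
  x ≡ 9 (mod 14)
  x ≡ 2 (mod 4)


Moduli 10, 14, 4 are not pairwise coprime, so CRT works modulo lcm(m_i) when all pairwise compatibility conditions hold.
Pairwise compatibility: gcd(m_i, m_j) must divide a_i - a_j for every pair.
Merge one congruence at a time:
  Start: x ≡ 0 (mod 10).
  Combine with x ≡ 9 (mod 14): gcd(10, 14) = 2, and 9 - 0 = 9 is NOT divisible by 2.
    ⇒ system is inconsistent (no integer solution).

No solution (the system is inconsistent).
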